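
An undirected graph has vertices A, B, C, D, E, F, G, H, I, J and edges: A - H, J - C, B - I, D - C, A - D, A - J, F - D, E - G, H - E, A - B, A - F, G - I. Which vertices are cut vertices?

Removing A increases the component count from 1 to 2, so A is a cut vertex.
By contrast removing B leaves 1 component; it is not a cut vertex. No other vertex is a cut vertex either.

A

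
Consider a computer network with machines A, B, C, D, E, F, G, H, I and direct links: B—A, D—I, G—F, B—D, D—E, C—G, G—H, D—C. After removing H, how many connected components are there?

With H gone, the remaining components are: {A, B, C, D, E, F, G, I}.
That is 1 component.

1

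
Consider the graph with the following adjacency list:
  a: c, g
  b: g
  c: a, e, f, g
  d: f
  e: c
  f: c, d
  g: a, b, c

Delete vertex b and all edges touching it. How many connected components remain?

1

With b gone, the remaining components are: {a, c, d, e, f, g}.
That is 1 component.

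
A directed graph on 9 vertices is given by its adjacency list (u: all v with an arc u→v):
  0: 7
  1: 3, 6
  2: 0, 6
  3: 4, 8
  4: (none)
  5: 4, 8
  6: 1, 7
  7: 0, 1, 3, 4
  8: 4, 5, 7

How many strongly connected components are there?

3

{0, 1, 3, 5, 6, 7, 8} are all mutually reachable — one SCC of size 7.
{4} is an SCC by itself.
{2} is an SCC by itself.
That gives 3 strongly connected components.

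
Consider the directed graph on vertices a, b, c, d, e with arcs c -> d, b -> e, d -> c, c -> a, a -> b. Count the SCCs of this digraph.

4

{c, d} are all mutually reachable — one SCC of size 2.
{e} is an SCC by itself.
{a} is an SCC by itself.
{b} is an SCC by itself.
That gives 4 strongly connected components.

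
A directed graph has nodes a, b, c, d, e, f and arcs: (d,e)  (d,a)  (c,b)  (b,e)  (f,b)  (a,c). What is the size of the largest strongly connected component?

{f} is an SCC by itself.
{b} is an SCC by itself.
{e} is an SCC by itself.
{d} is an SCC by itself.
{c} is an SCC by itself.
(and 1 more singleton SCC)
The largest has 1 vertex.

1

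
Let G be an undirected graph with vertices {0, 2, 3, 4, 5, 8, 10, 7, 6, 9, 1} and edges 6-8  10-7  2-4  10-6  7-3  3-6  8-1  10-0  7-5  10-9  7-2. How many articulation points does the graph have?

5

Removing 2 increases the component count from 1 to 2, so 2 is a cut vertex.
Removing 6 increases the component count from 1 to 2, so 6 is a cut vertex.
Removing 7 increases the component count from 1 to 3, so 7 is a cut vertex.
Likewise 8, 10 are cut vertices.
By contrast removing 0 leaves 1 component; it is not a cut vertex. No other vertex is a cut vertex either.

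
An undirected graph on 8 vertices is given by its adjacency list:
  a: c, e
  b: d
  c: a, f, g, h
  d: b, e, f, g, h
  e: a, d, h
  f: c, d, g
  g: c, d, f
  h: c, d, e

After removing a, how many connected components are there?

With a gone, the remaining components are: {b, c, d, e, f, g, h}.
That is 1 component.

1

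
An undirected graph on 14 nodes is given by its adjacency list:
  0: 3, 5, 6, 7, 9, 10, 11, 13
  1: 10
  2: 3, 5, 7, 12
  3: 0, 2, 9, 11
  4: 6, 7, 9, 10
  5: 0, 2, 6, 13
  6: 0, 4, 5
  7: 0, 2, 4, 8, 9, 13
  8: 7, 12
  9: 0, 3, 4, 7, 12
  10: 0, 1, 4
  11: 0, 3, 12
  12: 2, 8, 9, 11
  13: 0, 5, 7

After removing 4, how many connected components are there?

1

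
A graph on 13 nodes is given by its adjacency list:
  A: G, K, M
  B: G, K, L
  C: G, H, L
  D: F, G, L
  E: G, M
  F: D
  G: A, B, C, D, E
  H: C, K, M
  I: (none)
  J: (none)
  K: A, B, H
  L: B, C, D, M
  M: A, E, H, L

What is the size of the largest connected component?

11

I is isolated — a component by itself.
J is isolated — a component by itself.
Starting from A we can reach A, B, C, D, E, F, G, H, K, L, M. That is one component of size 11.
The largest has 11 vertices.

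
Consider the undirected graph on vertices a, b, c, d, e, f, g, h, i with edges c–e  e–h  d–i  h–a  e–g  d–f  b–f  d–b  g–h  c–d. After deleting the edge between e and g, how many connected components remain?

1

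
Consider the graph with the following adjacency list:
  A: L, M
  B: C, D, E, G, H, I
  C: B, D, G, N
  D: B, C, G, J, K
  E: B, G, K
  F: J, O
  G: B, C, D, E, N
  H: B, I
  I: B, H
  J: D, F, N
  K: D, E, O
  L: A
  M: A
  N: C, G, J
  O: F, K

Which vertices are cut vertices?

A, B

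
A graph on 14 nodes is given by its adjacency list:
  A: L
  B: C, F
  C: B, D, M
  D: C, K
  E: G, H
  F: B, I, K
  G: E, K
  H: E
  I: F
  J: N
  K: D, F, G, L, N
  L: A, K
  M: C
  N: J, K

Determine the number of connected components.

Starting from A we can reach A, B, C, D, E, F, G, H, I, J, K, L, M, N. That is one component of size 14.
Total: 1 component.

1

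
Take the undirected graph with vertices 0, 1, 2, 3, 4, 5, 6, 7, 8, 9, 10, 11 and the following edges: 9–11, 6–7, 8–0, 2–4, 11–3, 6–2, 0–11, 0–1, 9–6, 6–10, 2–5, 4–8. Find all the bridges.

The edges on the cycle 9-6-2-4-8-0-11-9 are not bridges since each lies on that cycle.
But removing 6–7 disconnects 6 from 7; removing 3–11 disconnects 3 from 11; removing 6–10 disconnects 6 from 10; removing 5–2 disconnects 5 from 2 — these are bridges.
In total 5 edges are bridges.

0-1, 10-6, 11-3, 2-5, 6-7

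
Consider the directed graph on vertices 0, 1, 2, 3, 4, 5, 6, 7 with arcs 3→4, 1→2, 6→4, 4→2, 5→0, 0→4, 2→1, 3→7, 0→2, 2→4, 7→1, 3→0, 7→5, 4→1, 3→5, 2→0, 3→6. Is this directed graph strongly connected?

No

There is no directed path from 2 to 7, so the graph is not strongly connected.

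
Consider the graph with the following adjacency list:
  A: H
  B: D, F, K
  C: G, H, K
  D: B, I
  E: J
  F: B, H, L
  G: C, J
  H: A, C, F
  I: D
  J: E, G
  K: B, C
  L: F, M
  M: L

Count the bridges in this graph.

The edges on the cycle C-H-F-B-K-C are not bridges since each lies on that cycle.
But removing H-A disconnects H from A; removing G-J disconnects G from J; removing C-G disconnects C from G; removing J-E disconnects J from E — these are bridges.
In total 8 edges are bridges.

8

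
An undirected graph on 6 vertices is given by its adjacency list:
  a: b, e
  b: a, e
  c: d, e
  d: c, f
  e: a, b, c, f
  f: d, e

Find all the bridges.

none

The edges on the cycle f-e-c-d-f are not bridges since each lies on that cycle.
Every edge lies on some cycle, so there are no bridges.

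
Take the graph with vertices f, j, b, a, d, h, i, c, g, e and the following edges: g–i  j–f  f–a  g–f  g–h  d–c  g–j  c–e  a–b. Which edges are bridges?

a-b, a-f, c-d, c-e, g-h, g-i

The edges on the cycle g-j-f-g are not bridges since each lies on that cycle.
But removing a–b disconnects a from b; removing g–h disconnects g from h; removing f–a disconnects f from a; removing c–e disconnects c from e — these are bridges.
In total 6 edges are bridges.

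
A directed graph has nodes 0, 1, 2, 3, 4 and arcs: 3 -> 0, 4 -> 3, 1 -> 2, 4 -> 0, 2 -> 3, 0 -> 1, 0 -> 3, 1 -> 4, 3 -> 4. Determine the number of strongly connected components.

{0, 1, 2, 3, 4} are all mutually reachable — one SCC of size 5.
That gives 1 strongly connected component.

1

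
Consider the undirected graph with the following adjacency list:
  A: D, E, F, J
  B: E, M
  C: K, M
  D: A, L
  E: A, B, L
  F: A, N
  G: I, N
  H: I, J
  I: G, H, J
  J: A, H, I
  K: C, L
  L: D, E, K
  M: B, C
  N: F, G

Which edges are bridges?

The edges on the cycle E-B-M-C-K-L-E are not bridges since each lies on that cycle.
Every edge lies on some cycle, so there are no bridges.

none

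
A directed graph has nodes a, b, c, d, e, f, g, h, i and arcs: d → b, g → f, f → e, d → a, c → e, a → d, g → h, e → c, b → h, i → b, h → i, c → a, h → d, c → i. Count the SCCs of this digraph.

{a, b, d, h, i} are all mutually reachable — one SCC of size 5.
{c, e} are all mutually reachable — one SCC of size 2.
{g} is an SCC by itself.
{f} is an SCC by itself.
That gives 4 strongly connected components.

4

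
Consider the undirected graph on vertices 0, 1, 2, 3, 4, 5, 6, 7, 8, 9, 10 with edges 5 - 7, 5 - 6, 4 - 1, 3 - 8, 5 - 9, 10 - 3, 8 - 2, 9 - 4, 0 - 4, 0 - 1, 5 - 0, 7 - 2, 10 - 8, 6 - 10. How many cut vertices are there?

Removing 5 increases the component count from 1 to 2, so 5 is a cut vertex.
By contrast removing 1 leaves 1 component; it is not a cut vertex. No other vertex is a cut vertex either.

1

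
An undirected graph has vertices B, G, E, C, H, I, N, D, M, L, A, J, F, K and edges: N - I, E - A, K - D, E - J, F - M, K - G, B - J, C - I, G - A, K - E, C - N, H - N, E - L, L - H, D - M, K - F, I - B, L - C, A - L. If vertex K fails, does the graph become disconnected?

Deleting K raises the number of components from 1 to 2, so K is a cut vertex.

Yes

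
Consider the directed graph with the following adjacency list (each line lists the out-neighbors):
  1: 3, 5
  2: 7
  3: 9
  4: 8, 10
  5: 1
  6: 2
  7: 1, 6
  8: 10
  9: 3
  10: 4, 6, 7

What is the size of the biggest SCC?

{2, 6, 7} are all mutually reachable — one SCC of size 3.
{4, 8, 10} are all mutually reachable — one SCC of size 3.
{3, 9} are all mutually reachable — one SCC of size 2.
{1, 5} are all mutually reachable — one SCC of size 2.
The largest has 3 vertices.

3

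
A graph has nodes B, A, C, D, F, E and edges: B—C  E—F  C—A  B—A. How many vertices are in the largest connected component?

D is isolated — a component by itself.
Starting from E we can reach E, F. That is one component of size 2.
Starting from A we can reach A, B, C. That is one component of size 3.
The largest has 3 vertices.

3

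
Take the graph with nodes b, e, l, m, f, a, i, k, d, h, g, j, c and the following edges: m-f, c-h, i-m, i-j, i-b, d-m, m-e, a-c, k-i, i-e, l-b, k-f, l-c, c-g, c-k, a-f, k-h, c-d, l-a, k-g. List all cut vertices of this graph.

i

Removing i increases the component count from 1 to 2, so i is a cut vertex.
By contrast removing j leaves 1 component; it is not a cut vertex. No other vertex is a cut vertex either.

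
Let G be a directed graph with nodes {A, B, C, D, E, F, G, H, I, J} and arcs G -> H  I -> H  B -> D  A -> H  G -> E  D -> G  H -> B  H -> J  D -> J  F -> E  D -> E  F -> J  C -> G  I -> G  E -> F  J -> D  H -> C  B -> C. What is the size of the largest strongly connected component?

8

{B, C, D, E, F, G, H, J} are all mutually reachable — one SCC of size 8.
{A} is an SCC by itself.
{I} is an SCC by itself.
The largest has 8 vertices.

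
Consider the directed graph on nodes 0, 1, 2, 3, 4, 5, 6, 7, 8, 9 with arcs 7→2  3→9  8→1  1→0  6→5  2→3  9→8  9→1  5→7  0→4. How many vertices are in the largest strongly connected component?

1

{7} is an SCC by itself.
{9} is an SCC by itself.
{3} is an SCC by itself.
{2} is an SCC by itself.
{0} is an SCC by itself.
(and 5 more singleton SCCs)
The largest has 1 vertex.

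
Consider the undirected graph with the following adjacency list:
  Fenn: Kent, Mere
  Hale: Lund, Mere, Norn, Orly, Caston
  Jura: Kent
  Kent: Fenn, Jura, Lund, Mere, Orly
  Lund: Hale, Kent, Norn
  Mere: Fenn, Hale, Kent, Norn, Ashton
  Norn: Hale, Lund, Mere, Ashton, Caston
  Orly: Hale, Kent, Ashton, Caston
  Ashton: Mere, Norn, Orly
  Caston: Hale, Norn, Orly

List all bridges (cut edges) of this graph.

The edges on the cycle Lund-Kent-Fenn-Mere-Hale-Lund are not bridges since each lies on that cycle.
But removing Kent-Jura disconnects Kent from Jura — this is a bridge.

Jura-Kent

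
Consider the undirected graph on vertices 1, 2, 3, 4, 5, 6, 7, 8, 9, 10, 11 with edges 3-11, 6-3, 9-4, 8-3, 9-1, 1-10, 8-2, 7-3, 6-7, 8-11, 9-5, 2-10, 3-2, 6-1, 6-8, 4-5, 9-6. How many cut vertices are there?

1

Removing 9 increases the component count from 1 to 2, so 9 is a cut vertex.
By contrast removing 10 leaves 1 component; it is not a cut vertex. No other vertex is a cut vertex either.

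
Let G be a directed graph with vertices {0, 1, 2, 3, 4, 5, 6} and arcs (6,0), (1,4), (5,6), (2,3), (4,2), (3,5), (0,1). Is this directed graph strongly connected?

Yes

From 5 we can reach every vertex (0, 1, 2, 3, 4, 5, 6), and every vertex can reach 5 (0, 1, 2, 3, 4, 5, 6). So the whole graph is one strongly connected component.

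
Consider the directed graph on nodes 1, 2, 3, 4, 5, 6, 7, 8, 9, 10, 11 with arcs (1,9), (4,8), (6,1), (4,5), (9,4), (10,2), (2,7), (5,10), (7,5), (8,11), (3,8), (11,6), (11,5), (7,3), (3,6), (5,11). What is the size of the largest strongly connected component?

11

{1, 2, 3, 4, 5, 6, 7, 8, 9, 10, 11} are all mutually reachable — one SCC of size 11.
The largest has 11 vertices.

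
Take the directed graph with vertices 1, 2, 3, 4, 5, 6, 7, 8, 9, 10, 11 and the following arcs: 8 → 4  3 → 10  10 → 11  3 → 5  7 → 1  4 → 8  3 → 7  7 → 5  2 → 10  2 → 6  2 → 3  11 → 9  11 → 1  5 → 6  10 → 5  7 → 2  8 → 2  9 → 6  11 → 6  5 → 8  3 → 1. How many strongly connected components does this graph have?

5

{2, 3, 4, 5, 7, 8, 10} are all mutually reachable — one SCC of size 7.
{6} is an SCC by itself.
{9} is an SCC by itself.
{11} is an SCC by itself.
{1} is an SCC by itself.
That gives 5 strongly connected components.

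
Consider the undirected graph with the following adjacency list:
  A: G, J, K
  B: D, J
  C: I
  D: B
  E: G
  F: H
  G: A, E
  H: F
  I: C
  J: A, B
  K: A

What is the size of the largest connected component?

Starting from C we can reach C, I. That is one component of size 2.
Starting from F we can reach F, H. That is one component of size 2.
Starting from A we can reach A, B, D, E, G, J, K. That is one component of size 7.
The largest has 7 vertices.

7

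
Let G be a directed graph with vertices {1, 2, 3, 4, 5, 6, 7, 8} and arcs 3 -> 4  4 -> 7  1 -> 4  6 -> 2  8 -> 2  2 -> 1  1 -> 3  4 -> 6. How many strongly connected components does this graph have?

4

{1, 2, 3, 4, 6} are all mutually reachable — one SCC of size 5.
{7} is an SCC by itself.
{5} is an SCC by itself.
{8} is an SCC by itself.
That gives 4 strongly connected components.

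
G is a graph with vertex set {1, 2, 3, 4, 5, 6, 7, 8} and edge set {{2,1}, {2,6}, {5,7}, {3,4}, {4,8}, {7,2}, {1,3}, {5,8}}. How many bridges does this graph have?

1

The edges on the cycle 5-7-2-1-3-4-8-5 are not bridges since each lies on that cycle.
But removing 2 - 6 disconnects 2 from 6 — this is a bridge.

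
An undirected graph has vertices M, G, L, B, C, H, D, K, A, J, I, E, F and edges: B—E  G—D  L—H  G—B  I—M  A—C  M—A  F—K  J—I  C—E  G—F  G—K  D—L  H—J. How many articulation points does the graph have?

1

Removing G increases the component count from 1 to 2, so G is a cut vertex.
By contrast removing I leaves 1 component; it is not a cut vertex. No other vertex is a cut vertex either.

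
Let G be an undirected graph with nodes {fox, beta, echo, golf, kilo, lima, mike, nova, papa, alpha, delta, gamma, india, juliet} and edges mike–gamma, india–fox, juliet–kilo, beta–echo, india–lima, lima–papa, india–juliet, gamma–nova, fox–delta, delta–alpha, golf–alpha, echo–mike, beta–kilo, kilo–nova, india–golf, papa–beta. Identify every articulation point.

india

Removing india increases the component count from 1 to 2, so india is a cut vertex.
By contrast removing mike leaves 1 component; it is not a cut vertex. No other vertex is a cut vertex either.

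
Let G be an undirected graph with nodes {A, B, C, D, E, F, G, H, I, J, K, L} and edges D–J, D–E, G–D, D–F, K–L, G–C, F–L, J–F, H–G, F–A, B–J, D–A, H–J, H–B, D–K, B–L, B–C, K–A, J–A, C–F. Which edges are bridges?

D-E

The edges on the cycle H-G-D-K-L-B-H are not bridges since each lies on that cycle.
But removing E–D disconnects E from D — this is a bridge.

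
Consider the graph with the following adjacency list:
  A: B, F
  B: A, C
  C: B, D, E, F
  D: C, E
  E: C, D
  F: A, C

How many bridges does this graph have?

0

The edges on the cycle C-E-D-C are not bridges since each lies on that cycle.
Every edge lies on some cycle, so there are no bridges.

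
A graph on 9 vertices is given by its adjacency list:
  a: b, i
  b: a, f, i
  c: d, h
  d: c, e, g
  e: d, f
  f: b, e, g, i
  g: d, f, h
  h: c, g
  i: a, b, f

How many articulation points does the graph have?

1

Removing f increases the component count from 1 to 2, so f is a cut vertex.
By contrast removing g leaves 1 component; it is not a cut vertex. No other vertex is a cut vertex either.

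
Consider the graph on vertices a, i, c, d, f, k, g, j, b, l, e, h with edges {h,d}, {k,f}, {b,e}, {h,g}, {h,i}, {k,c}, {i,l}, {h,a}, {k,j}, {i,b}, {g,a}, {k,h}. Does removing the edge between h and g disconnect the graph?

After removing h-g, the path h-a-g still connects them, so the edge is not a bridge.

No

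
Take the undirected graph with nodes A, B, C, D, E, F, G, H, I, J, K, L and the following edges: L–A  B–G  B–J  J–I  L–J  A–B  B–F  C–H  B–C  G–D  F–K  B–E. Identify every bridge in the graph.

The edges on the cycle L-A-B-J-L are not bridges since each lies on that cycle.
But removing B–F disconnects B from F; removing K–F disconnects K from F; removing B–E disconnects B from E; removing D–G disconnects D from G — these are bridges.
In total 8 edges are bridges.

B-C, B-E, B-F, B-G, C-H, D-G, F-K, I-J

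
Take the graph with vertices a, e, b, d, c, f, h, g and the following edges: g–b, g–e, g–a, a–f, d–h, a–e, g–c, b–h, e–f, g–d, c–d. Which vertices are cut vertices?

Removing g increases the component count from 1 to 2, so g is a cut vertex.
By contrast removing d leaves 1 component; it is not a cut vertex. No other vertex is a cut vertex either.

g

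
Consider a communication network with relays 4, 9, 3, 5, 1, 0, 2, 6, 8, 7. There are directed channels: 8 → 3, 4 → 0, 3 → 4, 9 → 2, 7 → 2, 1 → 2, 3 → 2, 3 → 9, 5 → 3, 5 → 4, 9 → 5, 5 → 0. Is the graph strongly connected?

There is no directed path from 0 to 6, so the graph is not strongly connected.

No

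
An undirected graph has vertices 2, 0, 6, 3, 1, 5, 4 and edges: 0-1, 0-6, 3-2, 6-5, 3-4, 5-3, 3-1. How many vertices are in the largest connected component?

Starting from 0 we can reach 0, 1, 2, 3, 4, 5, 6. That is one component of size 7.
The largest has 7 vertices.

7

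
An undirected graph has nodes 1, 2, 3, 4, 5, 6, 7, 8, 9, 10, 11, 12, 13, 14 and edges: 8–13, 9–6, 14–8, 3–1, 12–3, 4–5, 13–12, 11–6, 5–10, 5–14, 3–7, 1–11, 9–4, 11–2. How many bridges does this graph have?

3

The edges on the cycle 9-4-5-14-8-13-12-3-1-11-6-9 are not bridges since each lies on that cycle.
But removing 7–3 disconnects 7 from 3; removing 11–2 disconnects 11 from 2; removing 5–10 disconnects 5 from 10 — these are bridges.
That makes 3 bridges.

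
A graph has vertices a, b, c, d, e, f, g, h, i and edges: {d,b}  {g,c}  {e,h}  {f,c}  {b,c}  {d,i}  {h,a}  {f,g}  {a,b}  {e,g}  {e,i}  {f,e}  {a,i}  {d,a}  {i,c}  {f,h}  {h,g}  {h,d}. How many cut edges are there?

0

The edges on the cycle f-e-i-d-h-f are not bridges since each lies on that cycle.
Every edge lies on some cycle, so there are no bridges.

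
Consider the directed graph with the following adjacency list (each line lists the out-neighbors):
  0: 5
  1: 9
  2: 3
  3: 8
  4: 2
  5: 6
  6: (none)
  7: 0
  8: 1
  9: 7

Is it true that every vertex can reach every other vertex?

There is no directed path from 8 to 2, so the graph is not strongly connected.

No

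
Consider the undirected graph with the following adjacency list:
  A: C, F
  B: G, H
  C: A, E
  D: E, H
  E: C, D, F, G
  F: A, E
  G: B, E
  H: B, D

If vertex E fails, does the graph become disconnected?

Deleting E raises the number of components from 1 to 2, so E is a cut vertex.

Yes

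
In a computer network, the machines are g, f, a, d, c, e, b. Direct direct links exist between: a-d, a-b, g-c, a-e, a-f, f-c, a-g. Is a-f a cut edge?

After removing a-f, the path a-g-c-f still connects them, so the edge is not a bridge.

No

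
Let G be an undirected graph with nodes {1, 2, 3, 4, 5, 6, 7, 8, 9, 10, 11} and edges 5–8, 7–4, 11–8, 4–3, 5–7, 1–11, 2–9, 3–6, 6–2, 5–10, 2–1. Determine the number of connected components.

1

Starting from 1 we can reach 1, 2, 3, 4, 5, 6, 7, 8, 9, 10, 11. That is one component of size 11.
Total: 1 component.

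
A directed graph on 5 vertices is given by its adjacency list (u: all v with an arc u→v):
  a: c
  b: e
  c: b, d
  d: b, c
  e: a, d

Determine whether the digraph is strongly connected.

Yes

From e we can reach every vertex (a, b, c, d, e), and every vertex can reach e (a, b, c, d, e). So the whole graph is one strongly connected component.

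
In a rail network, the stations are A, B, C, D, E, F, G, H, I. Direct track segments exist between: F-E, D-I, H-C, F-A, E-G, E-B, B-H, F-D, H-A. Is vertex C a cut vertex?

Deleting C leaves 1 component (was 1), so C is not a cut vertex.

No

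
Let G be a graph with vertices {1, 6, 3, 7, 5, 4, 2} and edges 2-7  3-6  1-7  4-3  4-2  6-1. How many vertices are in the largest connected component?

6

5 is isolated — a component by itself.
Starting from 1 we can reach 1, 2, 3, 4, 6, 7. That is one component of size 6.
The largest has 6 vertices.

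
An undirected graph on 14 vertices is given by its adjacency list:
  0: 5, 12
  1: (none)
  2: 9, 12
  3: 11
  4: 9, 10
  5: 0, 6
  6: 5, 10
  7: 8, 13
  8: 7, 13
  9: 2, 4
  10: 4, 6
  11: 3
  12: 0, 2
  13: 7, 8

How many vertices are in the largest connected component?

1 is isolated — a component by itself.
Starting from 3 we can reach 3, 11. That is one component of size 2.
Starting from 7 we can reach 7, 8, 13. That is one component of size 3.
Starting from 0 we can reach 0, 2, 4, 5, 6, 9, 10, 12. That is one component of size 8.
The largest has 8 vertices.

8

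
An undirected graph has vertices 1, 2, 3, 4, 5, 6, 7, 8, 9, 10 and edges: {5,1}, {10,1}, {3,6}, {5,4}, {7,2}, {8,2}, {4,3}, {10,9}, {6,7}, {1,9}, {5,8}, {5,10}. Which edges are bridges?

The edges on the cycle 5-4-3-6-7-2-8-5 are not bridges since each lies on that cycle.
Every edge lies on some cycle, so there are no bridges.

none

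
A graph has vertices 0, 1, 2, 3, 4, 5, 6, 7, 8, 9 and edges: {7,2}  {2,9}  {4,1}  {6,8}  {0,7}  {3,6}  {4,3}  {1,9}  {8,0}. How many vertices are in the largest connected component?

9

5 is isolated — a component by itself.
Starting from 0 we can reach 0, 1, 2, 3, 4, 6, 7, 8, 9. That is one component of size 9.
The largest has 9 vertices.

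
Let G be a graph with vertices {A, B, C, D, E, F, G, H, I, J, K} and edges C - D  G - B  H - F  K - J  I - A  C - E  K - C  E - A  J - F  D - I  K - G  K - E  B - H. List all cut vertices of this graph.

Removing K increases the component count from 1 to 2, so K is a cut vertex.
By contrast removing G leaves 1 component; it is not a cut vertex. No other vertex is a cut vertex either.

K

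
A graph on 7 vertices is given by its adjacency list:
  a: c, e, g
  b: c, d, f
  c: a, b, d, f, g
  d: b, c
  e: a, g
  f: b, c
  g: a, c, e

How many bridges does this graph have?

0

The edges on the cycle c-g-e-a-c are not bridges since each lies on that cycle.
Every edge lies on some cycle, so there are no bridges.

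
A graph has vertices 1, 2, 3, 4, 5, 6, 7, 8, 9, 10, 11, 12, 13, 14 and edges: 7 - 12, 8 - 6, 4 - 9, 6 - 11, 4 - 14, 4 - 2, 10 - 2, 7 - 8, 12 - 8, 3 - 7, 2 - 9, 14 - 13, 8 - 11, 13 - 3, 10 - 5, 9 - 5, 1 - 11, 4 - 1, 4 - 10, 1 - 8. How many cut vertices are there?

1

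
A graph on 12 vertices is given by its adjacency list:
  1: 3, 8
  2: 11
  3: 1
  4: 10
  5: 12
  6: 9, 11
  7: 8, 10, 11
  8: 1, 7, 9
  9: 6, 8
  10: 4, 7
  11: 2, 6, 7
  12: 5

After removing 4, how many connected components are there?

With 4 gone, the remaining components are: {5, 12}; {1, 2, 3, 6, 7, 8, 9, 10, 11}.
That is 2 components.

2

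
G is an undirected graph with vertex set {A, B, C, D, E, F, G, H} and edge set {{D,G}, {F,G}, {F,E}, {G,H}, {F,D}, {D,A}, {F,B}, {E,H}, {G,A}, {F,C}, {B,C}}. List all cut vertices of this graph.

Removing F increases the component count from 1 to 2, so F is a cut vertex.
By contrast removing D leaves 1 component; it is not a cut vertex. No other vertex is a cut vertex either.

F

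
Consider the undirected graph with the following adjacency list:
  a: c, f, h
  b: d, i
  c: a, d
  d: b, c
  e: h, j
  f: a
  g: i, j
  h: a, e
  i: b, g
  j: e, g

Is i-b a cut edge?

After removing i-b, the path i-g-j-e-h-a-c-d-b still connects them, so the edge is not a bridge.

No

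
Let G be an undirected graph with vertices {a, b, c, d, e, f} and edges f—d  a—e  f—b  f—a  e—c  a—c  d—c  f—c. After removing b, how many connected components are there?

1

With b gone, the remaining components are: {a, c, d, e, f}.
That is 1 component.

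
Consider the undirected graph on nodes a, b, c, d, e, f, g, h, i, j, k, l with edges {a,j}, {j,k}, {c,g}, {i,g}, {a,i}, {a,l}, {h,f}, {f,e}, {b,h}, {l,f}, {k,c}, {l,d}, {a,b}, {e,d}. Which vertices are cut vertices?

a

Removing a increases the component count from 1 to 2, so a is a cut vertex.
By contrast removing h leaves 1 component; it is not a cut vertex. No other vertex is a cut vertex either.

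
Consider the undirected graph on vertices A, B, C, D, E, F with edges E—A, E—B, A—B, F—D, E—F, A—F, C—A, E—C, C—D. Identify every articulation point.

Removing A, for instance, still leaves 1 component. No single vertex removal increases the component count — the graph has no articulation points.

none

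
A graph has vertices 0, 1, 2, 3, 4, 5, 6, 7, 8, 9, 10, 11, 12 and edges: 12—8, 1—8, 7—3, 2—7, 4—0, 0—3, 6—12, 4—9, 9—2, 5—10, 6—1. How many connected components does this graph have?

4

11 is isolated — a component by itself.
Starting from 5 we can reach 5, 10. That is one component of size 2.
Starting from 1 we can reach 1, 6, 8, 12. That is one component of size 4.
Starting from 0 we can reach 0, 2, 3, 4, 7, 9. That is one component of size 6.
Total: 4 components.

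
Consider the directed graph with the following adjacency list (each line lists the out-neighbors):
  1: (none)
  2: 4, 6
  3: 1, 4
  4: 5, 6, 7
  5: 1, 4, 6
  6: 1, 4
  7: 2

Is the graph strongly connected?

There is no directed path from 1 to 3, so the graph is not strongly connected.

No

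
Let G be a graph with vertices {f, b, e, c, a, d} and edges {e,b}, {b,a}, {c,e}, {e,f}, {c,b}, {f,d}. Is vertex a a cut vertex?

No

Deleting a leaves 1 component (was 1), so a is not a cut vertex.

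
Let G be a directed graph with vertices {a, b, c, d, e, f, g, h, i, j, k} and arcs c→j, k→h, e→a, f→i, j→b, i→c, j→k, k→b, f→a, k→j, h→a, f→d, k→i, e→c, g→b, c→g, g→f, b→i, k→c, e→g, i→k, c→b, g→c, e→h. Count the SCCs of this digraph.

5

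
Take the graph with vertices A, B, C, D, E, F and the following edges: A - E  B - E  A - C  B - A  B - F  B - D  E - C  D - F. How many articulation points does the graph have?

1

Removing B increases the component count from 1 to 2, so B is a cut vertex.
By contrast removing D leaves 1 component; it is not a cut vertex. No other vertex is a cut vertex either.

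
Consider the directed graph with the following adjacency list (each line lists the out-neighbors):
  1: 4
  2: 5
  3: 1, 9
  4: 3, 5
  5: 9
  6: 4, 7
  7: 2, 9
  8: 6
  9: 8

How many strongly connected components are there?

1

{1, 2, 3, 4, 5, 6, 7, 8, 9} are all mutually reachable — one SCC of size 9.
That gives 1 strongly connected component.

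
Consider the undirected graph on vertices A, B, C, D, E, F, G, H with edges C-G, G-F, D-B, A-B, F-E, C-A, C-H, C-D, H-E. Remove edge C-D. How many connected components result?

C and D are still connected via C-A-B-D, so the component count stays at 1.

1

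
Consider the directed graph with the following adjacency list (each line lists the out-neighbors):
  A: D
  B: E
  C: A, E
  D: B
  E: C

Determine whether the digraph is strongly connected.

From A we can reach every vertex (A, B, C, D, E), and every vertex can reach A (A, B, C, D, E). So the whole graph is one strongly connected component.

Yes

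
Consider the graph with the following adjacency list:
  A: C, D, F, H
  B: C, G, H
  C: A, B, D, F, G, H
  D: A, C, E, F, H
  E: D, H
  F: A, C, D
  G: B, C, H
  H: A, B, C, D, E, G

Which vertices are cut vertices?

Removing A, for instance, still leaves 1 component. No single vertex removal increases the component count — the graph has no articulation points.

none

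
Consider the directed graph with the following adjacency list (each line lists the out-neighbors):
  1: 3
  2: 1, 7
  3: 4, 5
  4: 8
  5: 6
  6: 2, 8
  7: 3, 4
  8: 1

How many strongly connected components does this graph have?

{1, 2, 3, 4, 5, 6, 7, 8} are all mutually reachable — one SCC of size 8.
That gives 1 strongly connected component.

1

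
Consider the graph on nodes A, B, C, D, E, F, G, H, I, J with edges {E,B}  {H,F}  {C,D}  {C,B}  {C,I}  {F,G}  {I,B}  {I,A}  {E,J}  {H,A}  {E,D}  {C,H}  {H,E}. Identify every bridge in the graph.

E-J, F-G, F-H

The edges on the cycle C-H-E-B-I-C are not bridges since each lies on that cycle.
But removing E—J disconnects E from J; removing H—F disconnects H from F; removing G—F disconnects G from F — these are bridges.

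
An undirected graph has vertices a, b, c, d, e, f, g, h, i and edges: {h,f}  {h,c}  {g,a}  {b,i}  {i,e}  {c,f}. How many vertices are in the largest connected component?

d is isolated — a component by itself.
Starting from a we can reach a, g. That is one component of size 2.
Starting from b we can reach b, e, i. That is one component of size 3.
Starting from c we can reach c, f, h. That is one component of size 3.
The largest has 3 vertices.

3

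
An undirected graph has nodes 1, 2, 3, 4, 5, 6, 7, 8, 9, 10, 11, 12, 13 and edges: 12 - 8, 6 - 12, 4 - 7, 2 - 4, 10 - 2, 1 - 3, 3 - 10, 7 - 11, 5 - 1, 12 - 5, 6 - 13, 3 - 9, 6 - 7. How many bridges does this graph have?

4

The edges on the cycle 6-12-5-1-3-10-2-4-7-6 are not bridges since each lies on that cycle.
But removing 9 - 3 disconnects 9 from 3; removing 12 - 8 disconnects 12 from 8; removing 7 - 11 disconnects 7 from 11; removing 6 - 13 disconnects 6 from 13 — these are bridges.
That makes 4 bridges.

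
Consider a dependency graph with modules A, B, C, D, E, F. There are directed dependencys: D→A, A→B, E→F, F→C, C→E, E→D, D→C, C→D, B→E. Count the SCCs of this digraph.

{A, B, C, D, E, F} are all mutually reachable — one SCC of size 6.
That gives 1 strongly connected component.

1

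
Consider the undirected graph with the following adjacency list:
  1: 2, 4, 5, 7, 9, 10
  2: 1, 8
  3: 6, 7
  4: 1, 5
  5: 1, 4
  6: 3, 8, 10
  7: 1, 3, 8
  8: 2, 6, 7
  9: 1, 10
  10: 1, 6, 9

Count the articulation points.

1

Removing 1 increases the component count from 1 to 2, so 1 is a cut vertex.
By contrast removing 4 leaves 1 component; it is not a cut vertex. No other vertex is a cut vertex either.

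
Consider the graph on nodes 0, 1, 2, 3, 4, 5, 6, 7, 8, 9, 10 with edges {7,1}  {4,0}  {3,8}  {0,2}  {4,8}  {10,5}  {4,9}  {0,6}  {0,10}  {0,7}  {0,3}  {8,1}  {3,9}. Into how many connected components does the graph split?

Starting from 0 we can reach 0, 1, 2, 3, 4, 5, 6, 7, 8, 9, 10. That is one component of size 11.
Total: 1 component.

1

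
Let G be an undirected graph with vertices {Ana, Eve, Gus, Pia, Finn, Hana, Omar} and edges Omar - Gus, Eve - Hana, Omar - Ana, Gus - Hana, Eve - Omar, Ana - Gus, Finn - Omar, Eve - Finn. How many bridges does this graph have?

The edges on the cycle Omar-Ana-Gus-Omar are not bridges since each lies on that cycle.
Every edge lies on some cycle, so there are no bridges.

0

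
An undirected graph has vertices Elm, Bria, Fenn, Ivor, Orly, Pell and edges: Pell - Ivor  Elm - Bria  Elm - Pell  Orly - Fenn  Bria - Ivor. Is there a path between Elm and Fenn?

The component containing Elm is {Elm, Bria, Ivor, Pell}, and Fenn is not in it.

No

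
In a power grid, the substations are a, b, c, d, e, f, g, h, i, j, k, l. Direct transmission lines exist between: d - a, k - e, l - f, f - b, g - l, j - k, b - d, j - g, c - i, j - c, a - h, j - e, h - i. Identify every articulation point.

j

Removing j increases the component count from 1 to 2, so j is a cut vertex.
By contrast removing g leaves 1 component; it is not a cut vertex. No other vertex is a cut vertex either.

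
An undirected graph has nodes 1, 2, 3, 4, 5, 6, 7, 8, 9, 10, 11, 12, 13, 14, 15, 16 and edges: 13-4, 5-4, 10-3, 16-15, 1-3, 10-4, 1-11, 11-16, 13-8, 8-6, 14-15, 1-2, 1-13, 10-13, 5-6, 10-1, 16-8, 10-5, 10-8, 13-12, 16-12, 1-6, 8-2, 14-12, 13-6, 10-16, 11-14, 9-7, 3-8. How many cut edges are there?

The edges on the cycle 1-11-14-12-13-1 are not bridges since each lies on that cycle.
But removing 9-7 disconnects 9 from 7 — this is a bridge.

1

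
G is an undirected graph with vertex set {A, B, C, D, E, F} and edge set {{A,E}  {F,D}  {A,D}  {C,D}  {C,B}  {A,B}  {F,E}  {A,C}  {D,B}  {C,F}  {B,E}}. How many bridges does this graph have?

0

The edges on the cycle A-C-F-D-A are not bridges since each lies on that cycle.
Every edge lies on some cycle, so there are no bridges.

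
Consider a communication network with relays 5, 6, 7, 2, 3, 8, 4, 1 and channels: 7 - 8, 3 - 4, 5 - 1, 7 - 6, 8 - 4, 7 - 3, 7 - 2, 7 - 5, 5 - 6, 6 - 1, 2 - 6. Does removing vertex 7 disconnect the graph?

Yes

Deleting 7 raises the number of components from 1 to 2, so 7 is a cut vertex.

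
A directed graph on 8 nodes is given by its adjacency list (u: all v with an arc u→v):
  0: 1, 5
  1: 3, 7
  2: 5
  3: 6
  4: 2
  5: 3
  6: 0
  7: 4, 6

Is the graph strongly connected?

From 1 we can reach every vertex (0, 1, 2, 3, 4, 5, 6, 7), and every vertex can reach 1 (0, 1, 2, 3, 4, 5, 6, 7). So the whole graph is one strongly connected component.

Yes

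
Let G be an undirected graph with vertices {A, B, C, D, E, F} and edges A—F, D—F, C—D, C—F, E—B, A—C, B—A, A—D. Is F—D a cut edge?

No

After removing F—D, the path F-A-D still connects them, so the edge is not a bridge.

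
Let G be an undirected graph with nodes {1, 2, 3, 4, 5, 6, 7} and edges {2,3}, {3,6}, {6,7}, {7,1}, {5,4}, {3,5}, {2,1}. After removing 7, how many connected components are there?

1

With 7 gone, the remaining components are: {1, 2, 3, 4, 5, 6}.
That is 1 component.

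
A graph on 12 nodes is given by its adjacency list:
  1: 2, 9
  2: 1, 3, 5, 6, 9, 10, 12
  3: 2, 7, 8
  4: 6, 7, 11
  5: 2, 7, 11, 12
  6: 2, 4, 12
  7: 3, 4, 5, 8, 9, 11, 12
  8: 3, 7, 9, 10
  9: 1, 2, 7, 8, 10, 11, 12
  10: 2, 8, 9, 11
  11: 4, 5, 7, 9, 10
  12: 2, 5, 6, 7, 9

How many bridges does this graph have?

0

The edges on the cycle 2-12-9-10-2 are not bridges since each lies on that cycle.
Every edge lies on some cycle, so there are no bridges.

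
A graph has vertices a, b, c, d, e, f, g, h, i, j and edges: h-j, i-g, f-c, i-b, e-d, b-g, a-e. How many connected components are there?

4

Starting from h we can reach h, j. That is one component of size 2.
Starting from c we can reach c, f. That is one component of size 2.
Starting from a we can reach a, d, e. That is one component of size 3.
Starting from b we can reach b, g, i. That is one component of size 3.
Total: 4 components.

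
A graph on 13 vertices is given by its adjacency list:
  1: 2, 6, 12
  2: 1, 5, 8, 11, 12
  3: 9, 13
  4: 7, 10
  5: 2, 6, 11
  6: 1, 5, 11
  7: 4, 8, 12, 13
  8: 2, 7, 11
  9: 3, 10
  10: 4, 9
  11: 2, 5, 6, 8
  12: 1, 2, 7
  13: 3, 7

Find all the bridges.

The edges on the cycle 6-5-11-6 are not bridges since each lies on that cycle.
Every edge lies on some cycle, so there are no bridges.

none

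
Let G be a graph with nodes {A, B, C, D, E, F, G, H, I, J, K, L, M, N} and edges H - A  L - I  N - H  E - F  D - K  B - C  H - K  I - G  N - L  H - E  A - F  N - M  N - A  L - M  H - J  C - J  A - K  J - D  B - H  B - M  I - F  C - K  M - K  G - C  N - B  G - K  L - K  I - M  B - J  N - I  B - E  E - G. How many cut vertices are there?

0

Removing H, for instance, still leaves 1 component. No single vertex removal increases the component count — the graph has no articulation points.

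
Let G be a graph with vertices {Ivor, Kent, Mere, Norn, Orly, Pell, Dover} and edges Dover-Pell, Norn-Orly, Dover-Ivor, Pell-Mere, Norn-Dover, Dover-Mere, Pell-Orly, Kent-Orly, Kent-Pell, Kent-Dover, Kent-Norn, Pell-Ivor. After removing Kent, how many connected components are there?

1

With Kent gone, the remaining components are: {Ivor, Mere, Norn, Orly, Pell, Dover}.
That is 1 component.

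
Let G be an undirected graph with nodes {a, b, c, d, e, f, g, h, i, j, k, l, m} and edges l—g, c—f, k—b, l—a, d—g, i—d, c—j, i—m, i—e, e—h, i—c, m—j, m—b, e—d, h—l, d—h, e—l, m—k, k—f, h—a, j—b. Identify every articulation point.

i

Removing i increases the component count from 1 to 2, so i is a cut vertex.
By contrast removing a leaves 1 component; it is not a cut vertex. No other vertex is a cut vertex either.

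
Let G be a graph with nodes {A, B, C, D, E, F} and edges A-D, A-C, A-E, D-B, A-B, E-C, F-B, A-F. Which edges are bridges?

The edges on the cycle A-E-C-A are not bridges since each lies on that cycle.
Every edge lies on some cycle, so there are no bridges.

none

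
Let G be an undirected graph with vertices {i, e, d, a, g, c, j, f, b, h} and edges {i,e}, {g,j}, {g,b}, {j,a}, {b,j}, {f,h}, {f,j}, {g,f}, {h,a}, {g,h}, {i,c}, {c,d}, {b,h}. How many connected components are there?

Starting from c we can reach c, d, e, i. That is one component of size 4.
Starting from a we can reach a, b, f, g, h, j. That is one component of size 6.
Total: 2 components.

2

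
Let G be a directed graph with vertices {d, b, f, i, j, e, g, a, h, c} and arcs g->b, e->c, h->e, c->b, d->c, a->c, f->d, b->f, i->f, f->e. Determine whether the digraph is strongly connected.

There is no directed path from g to h, so the graph is not strongly connected.

No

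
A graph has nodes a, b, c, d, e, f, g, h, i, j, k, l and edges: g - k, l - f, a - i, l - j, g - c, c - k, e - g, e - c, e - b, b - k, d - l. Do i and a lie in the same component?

Yes

From i we can reach a, i, which includes a.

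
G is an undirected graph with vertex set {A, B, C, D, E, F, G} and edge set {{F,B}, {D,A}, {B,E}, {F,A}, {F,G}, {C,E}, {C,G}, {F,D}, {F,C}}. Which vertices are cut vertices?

Removing F increases the component count from 1 to 2, so F is a cut vertex.
By contrast removing D leaves 1 component; it is not a cut vertex. No other vertex is a cut vertex either.

F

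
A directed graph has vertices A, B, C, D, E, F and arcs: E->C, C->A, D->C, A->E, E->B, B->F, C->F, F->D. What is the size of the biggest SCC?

{A, B, C, D, E, F} are all mutually reachable — one SCC of size 6.
The largest has 6 vertices.

6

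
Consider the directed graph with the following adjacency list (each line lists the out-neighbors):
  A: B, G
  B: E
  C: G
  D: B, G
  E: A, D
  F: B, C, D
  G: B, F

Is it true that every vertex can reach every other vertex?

From A we can reach every vertex (A, B, C, D, E, F, G), and every vertex can reach A (A, B, C, D, E, F, G). So the whole graph is one strongly connected component.

Yes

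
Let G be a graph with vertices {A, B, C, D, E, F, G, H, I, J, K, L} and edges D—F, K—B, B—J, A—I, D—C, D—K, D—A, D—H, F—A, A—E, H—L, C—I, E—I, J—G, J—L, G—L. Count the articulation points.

Removing D increases the component count from 1 to 2, so D is a cut vertex.
By contrast removing F leaves 1 component; it is not a cut vertex. No other vertex is a cut vertex either.

1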